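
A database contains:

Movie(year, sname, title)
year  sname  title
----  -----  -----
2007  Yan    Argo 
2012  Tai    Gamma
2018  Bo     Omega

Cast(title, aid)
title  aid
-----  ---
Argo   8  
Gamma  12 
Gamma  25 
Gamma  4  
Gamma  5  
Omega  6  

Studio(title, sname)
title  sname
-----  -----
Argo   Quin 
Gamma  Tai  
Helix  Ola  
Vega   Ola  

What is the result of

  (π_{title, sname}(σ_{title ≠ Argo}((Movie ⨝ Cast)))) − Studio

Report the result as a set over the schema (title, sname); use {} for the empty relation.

Joining Movie and Cast on title yields {(2007, Yan, Argo, 8), (2012, Tai, Gamma, 12), (2012, Tai, Gamma, 25), (2012, Tai, Gamma, 4), (2012, Tai, Gamma, 5), (2018, Bo, Omega, 6)}.
Apply σ_{title ≠ Argo}; surviving tuples: {(2012, Tai, Gamma, 12), (2012, Tai, Gamma, 25), (2012, Tai, Gamma, 4), (2012, Tai, Gamma, 5), (2018, Bo, Omega, 6)}
π[title, sname]: project onto (title, sname) (3 duplicate(s) eliminated) → {(Gamma, Tai), (Omega, Bo)}
Taking the difference: {(Omega, Bo)}

{(Omega, Bo)}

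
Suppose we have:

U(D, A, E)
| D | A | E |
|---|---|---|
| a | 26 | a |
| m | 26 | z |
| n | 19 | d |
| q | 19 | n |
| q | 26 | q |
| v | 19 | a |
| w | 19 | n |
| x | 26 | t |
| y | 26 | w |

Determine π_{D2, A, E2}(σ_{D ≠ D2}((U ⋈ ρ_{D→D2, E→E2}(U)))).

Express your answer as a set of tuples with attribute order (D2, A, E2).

ρ[D→D2, E→E2]: schema becomes (D2, A, E2); tuples unchanged.
U ⋈ ρ_{D→D2, E→E2}(U) (natural join on A): {(a, 26, a, a, a), (a, 26, a, m, z), (a, 26, a, q, q), (a, 26, a, x, t), (a, 26, a, y, w), (m, 26, z, a, a), (m, 26, z, m, z), (m, 26, z, q, q), (m, 26, z, x, t), (m, 26, z, y, w), (n, 19, d, n, d), (n, 19, d, q, n), (n, 19, d, v, a), (n, 19, d, w, n), (q, 19, n, n, d), (q, 19, n, q, n), (q, 19, n, v, a), (q, 19, n, w, n), (q, 26, q, a, a), (q, 26, q, m, z), (q, 26, q, q, q), (q, 26, q, x, t), (q, 26, q, y, w), (v, 19, a, n, d), (v, 19, a, q, n), (v, 19, a, v, a), (v, 19, a, w, n), (w, 19, n, n, d), (w, 19, n, q, n), (w, 19, n, v, a), (w, 19, n, w, n), (x, 26, t, a, a), (x, 26, t, m, z), (x, 26, t, q, q), (x, 26, t, x, t), (x, 26, t, y, w), (y, 26, w, a, a), (y, 26, w, m, z), (y, 26, w, q, q), (y, 26, w, x, t), (y, 26, w, y, w)}
Filtering on D ≠ D2 leaves {(a, 26, a, m, z), (a, 26, a, q, q), (a, 26, a, x, t), (a, 26, a, y, w), (m, 26, z, a, a), (m, 26, z, q, q), (m, 26, z, x, t), (m, 26, z, y, w), (n, 19, d, q, n), (n, 19, d, v, a), (n, 19, d, w, n), (q, 19, n, n, d), (q, 19, n, v, a), (q, 19, n, w, n), (q, 26, q, a, a), (q, 26, q, m, z), (q, 26, q, x, t), (q, 26, q, y, w), (v, 19, a, n, d), (v, 19, a, q, n), (v, 19, a, w, n), (w, 19, n, n, d), (w, 19, n, q, n), (w, 19, n, v, a), (x, 26, t, a, a), (x, 26, t, m, z), (x, 26, t, q, q), (x, 26, t, y, w), (y, 26, w, a, a), (y, 26, w, m, z), (y, 26, w, q, q), (y, 26, w, x, t)}.
π_{D2, A, E2} gives {(a, 26, a), (m, 26, z), (n, 19, d), (q, 19, n), (q, 26, q), (v, 19, a), (w, 19, n), (x, 26, t), (y, 26, w)} (23 duplicate(s) eliminated).

{(a, 26, a), (m, 26, z), (n, 19, d), (q, 19, n), (q, 26, q), (v, 19, a), (w, 19, n), (x, 26, t), (y, 26, w)}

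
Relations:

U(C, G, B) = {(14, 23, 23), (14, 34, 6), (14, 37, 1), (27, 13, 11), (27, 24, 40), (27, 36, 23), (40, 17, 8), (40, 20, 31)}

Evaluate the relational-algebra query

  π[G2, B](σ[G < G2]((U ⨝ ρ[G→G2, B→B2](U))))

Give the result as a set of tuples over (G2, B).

ρ[G→G2, B→B2]: schema becomes (C, G2, B2); tuples unchanged.
Joining U and ρ[G→G2, B→B2](U) on C yields {(14, 23, 23, 23, 23), (14, 23, 23, 34, 6), (14, 23, 23, 37, 1), (14, 34, 6, 23, 23), (14, 34, 6, 34, 6), (14, 34, 6, 37, 1), (14, 37, 1, 23, 23), (14, 37, 1, 34, 6), (14, 37, 1, 37, 1), (27, 13, 11, 13, 11), (27, 13, 11, 24, 40), (27, 13, 11, 36, 23), (27, 24, 40, 13, 11), (27, 24, 40, 24, 40), (27, 24, 40, 36, 23), (27, 36, 23, 13, 11), (27, 36, 23, 24, 40), (27, 36, 23, 36, 23), (40, 17, 8, 17, 8), (40, 17, 8, 20, 31), (40, 20, 31, 17, 8), (40, 20, 31, 20, 31)}.
Filtering on G < G2 leaves {(14, 23, 23, 34, 6), (14, 23, 23, 37, 1), (14, 34, 6, 37, 1), (27, 13, 11, 24, 40), (27, 13, 11, 36, 23), (27, 24, 40, 36, 23), (40, 17, 8, 20, 31)}.
Keep only column(s) G2, B: {(20, 8), (24, 11), (34, 23), (36, 11), (36, 40), (37, 23), (37, 6)}

{(20, 8), (24, 11), (34, 23), (36, 11), (36, 40), (37, 23), (37, 6)}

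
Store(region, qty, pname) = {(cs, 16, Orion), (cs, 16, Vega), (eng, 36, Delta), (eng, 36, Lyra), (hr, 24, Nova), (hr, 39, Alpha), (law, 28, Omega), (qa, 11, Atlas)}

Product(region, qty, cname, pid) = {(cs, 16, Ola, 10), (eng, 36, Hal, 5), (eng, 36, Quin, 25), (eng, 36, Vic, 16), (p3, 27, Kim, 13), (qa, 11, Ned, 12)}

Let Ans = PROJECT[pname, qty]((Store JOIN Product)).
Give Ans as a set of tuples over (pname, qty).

Joining Store and Product on region, qty yields {(cs, 16, Orion, Ola, 10), (cs, 16, Vega, Ola, 10), (eng, 36, Delta, Hal, 5), (eng, 36, Delta, Quin, 25), (eng, 36, Delta, Vic, 16), (eng, 36, Lyra, Hal, 5), (eng, 36, Lyra, Quin, 25), (eng, 36, Lyra, Vic, 16), (qa, 11, Atlas, Ned, 12)}.
Keep only column(s) pname, qty (4 duplicate(s) eliminated): {(Atlas, 11), (Delta, 36), (Lyra, 36), (Orion, 16), (Vega, 16)}

{(Atlas, 11), (Delta, 36), (Lyra, 36), (Orion, 16), (Vega, 16)}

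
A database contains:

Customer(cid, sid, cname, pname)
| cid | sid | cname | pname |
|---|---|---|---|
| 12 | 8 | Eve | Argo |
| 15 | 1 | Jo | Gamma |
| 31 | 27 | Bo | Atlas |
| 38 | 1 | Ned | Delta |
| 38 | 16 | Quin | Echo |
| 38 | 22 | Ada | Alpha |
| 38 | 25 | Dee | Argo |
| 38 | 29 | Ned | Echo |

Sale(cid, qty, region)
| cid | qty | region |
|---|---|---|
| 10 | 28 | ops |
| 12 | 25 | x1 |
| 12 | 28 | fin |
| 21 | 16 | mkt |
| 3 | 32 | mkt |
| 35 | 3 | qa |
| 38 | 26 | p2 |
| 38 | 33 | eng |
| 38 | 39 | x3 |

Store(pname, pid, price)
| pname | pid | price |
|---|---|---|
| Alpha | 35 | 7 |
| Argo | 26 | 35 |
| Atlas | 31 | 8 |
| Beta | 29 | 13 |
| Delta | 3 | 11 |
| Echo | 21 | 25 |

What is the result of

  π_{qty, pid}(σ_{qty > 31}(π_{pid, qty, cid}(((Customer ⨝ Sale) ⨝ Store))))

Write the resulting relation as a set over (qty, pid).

Joining Customer and Sale on cid yields {(12, 8, Eve, Argo, 25, x1), (12, 8, Eve, Argo, 28, fin), (38, 1, Ned, Delta, 26, p2), (38, 1, Ned, Delta, 33, eng), (38, 1, Ned, Delta, 39, x3), (38, 16, Quin, Echo, 26, p2), (38, 16, Quin, Echo, 33, eng), (38, 16, Quin, Echo, 39, x3), (38, 22, Ada, Alpha, 26, p2), (38, 22, Ada, Alpha, 33, eng), (38, 22, Ada, Alpha, 39, x3), (38, 25, Dee, Argo, 26, p2), (38, 25, Dee, Argo, 33, eng), (38, 25, Dee, Argo, 39, x3), (38, 29, Ned, Echo, 26, p2), (38, 29, Ned, Echo, 33, eng), (38, 29, Ned, Echo, 39, x3)}.
Joining (Customer ⨝ Sale) and Store on pname yields {(12, 8, Eve, Argo, 25, x1, 26, 35), (12, 8, Eve, Argo, 28, fin, 26, 35), (38, 1, Ned, Delta, 26, p2, 3, 11), (38, 1, Ned, Delta, 33, eng, 3, 11), (38, 1, Ned, Delta, 39, x3, 3, 11), (38, 16, Quin, Echo, 26, p2, 21, 25), (38, 16, Quin, Echo, 33, eng, 21, 25), (38, 16, Quin, Echo, 39, x3, 21, 25), (38, 22, Ada, Alpha, 26, p2, 35, 7), (38, 22, Ada, Alpha, 33, eng, 35, 7), (38, 22, Ada, Alpha, 39, x3, 35, 7), (38, 25, Dee, Argo, 26, p2, 26, 35), (38, 25, Dee, Argo, 33, eng, 26, 35), (38, 25, Dee, Argo, 39, x3, 26, 35), (38, 29, Ned, Echo, 26, p2, 21, 25), (38, 29, Ned, Echo, 33, eng, 21, 25), (38, 29, Ned, Echo, 39, x3, 21, 25)}.
Keep only column(s) pid, qty, cid (3 duplicate(s) eliminated): {(21, 26, 38), (21, 33, 38), (21, 39, 38), (26, 25, 12), (26, 26, 38), (26, 28, 12), (26, 33, 38), (26, 39, 38), (3, 26, 38), (3, 33, 38), (3, 39, 38), (35, 26, 38), (35, 33, 38), (35, 39, 38)}
Apply σ_{qty > 31}; surviving tuples: {(21, 33, 38), (21, 39, 38), (26, 33, 38), (26, 39, 38), (3, 33, 38), (3, 39, 38), (35, 33, 38), (35, 39, 38)}
Keep only column(s) qty, pid: {(33, 21), (33, 26), (33, 3), (33, 35), (39, 21), (39, 26), (39, 3), (39, 35)}

{(33, 21), (33, 26), (33, 3), (33, 35), (39, 21), (39, 26), (39, 3), (39, 35)}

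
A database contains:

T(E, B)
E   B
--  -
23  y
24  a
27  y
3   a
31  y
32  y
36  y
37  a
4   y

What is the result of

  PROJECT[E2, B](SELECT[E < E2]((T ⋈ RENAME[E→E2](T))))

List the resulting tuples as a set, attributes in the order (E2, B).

ρ[E→E2]: schema becomes (E2, B); tuples unchanged.
Joining T and RENAME[E→E2](T) on B yields {(23, y, 23), (23, y, 27), (23, y, 31), (23, y, 32), (23, y, 36), (23, y, 4), (24, a, 24), (24, a, 3), (24, a, 37), (27, y, 23), (27, y, 27), (27, y, 31), (27, y, 32), (27, y, 36), (27, y, 4), (3, a, 24), (3, a, 3), (3, a, 37), (31, y, 23), (31, y, 27), (31, y, 31), (31, y, 32), (31, y, 36), (31, y, 4), (32, y, 23), (32, y, 27), (32, y, 31), (32, y, 32), (32, y, 36), (32, y, 4), (36, y, 23), (36, y, 27), (36, y, 31), (36, y, 32), (36, y, 36), (36, y, 4), (37, a, 24), (37, a, 3), (37, a, 37), (4, y, 23), (4, y, 27), (4, y, 31), (4, y, 32), (4, y, 36), (4, y, 4)}.
Apply σ_{E < E2}; surviving tuples: {(23, y, 27), (23, y, 31), (23, y, 32), (23, y, 36), (24, a, 37), (27, y, 31), (27, y, 32), (27, y, 36), (3, a, 24), (3, a, 37), (31, y, 32), (31, y, 36), (32, y, 36), (4, y, 23), (4, y, 27), (4, y, 31), (4, y, 32), (4, y, 36)}
π[E2, B]: project onto (E2, B) (11 duplicate(s) eliminated) → {(23, y), (24, a), (27, y), (31, y), (32, y), (36, y), (37, a)}

{(23, y), (24, a), (27, y), (31, y), (32, y), (36, y), (37, a)}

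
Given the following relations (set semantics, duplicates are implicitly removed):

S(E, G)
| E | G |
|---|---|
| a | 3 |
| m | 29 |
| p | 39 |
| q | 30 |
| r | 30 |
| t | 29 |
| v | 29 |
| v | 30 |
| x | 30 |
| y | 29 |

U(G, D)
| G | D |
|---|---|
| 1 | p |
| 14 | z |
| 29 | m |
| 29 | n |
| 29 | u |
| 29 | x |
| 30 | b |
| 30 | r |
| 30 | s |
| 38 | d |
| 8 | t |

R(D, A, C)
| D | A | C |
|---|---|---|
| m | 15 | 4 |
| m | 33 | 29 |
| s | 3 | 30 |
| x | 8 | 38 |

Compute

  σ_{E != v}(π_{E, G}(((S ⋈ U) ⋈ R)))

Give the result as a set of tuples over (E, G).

{(m, 29), (q, 30), (r, 30), (t, 29), (x, 30), (y, 29)}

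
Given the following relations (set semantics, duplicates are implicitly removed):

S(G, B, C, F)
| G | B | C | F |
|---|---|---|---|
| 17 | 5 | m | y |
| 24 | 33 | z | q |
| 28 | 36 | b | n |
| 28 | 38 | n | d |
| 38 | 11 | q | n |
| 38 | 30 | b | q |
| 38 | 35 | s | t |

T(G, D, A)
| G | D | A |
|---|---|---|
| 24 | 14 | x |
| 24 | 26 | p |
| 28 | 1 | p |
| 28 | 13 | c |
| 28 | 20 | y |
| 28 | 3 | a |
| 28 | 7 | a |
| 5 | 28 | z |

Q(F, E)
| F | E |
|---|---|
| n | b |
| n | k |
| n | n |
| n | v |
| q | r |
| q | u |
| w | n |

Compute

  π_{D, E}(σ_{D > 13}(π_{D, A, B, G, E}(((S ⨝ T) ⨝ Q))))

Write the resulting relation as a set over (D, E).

{(14, r), (14, u), (20, b), (20, k), (20, n), (20, v), (26, r), (26, u)}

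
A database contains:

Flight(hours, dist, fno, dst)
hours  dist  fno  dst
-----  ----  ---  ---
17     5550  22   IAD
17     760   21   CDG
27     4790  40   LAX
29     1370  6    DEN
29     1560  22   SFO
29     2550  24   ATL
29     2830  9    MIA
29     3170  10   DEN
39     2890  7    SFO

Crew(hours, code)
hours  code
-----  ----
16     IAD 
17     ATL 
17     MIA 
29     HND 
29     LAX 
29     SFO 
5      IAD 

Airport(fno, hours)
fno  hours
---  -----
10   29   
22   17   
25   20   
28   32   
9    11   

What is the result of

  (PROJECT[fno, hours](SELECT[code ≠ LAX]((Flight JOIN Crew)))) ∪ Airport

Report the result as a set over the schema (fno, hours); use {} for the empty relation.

{(10, 29), (21, 17), (22, 17), (22, 29), (24, 29), (25, 20), (28, 32), (6, 29), (9, 11), (9, 29)}

Flight ⋈ Crew (natural join on hours): {(17, 5550, 22, IAD, ATL), (17, 5550, 22, IAD, MIA), (17, 760, 21, CDG, ATL), (17, 760, 21, CDG, MIA), (29, 1370, 6, DEN, HND), (29, 1370, 6, DEN, LAX), (29, 1370, 6, DEN, SFO), (29, 1560, 22, SFO, HND), (29, 1560, 22, SFO, LAX), (29, 1560, 22, SFO, SFO), (29, 2550, 24, ATL, HND), (29, 2550, 24, ATL, LAX), (29, 2550, 24, ATL, SFO), (29, 2830, 9, MIA, HND), (29, 2830, 9, MIA, LAX), (29, 2830, 9, MIA, SFO), (29, 3170, 10, DEN, HND), (29, 3170, 10, DEN, LAX), (29, 3170, 10, DEN, SFO)}
Apply σ_{code ≠ LAX}; surviving tuples: {(17, 5550, 22, IAD, ATL), (17, 5550, 22, IAD, MIA), (17, 760, 21, CDG, ATL), (17, 760, 21, CDG, MIA), (29, 1370, 6, DEN, HND), (29, 1370, 6, DEN, SFO), (29, 1560, 22, SFO, HND), (29, 1560, 22, SFO, SFO), (29, 2550, 24, ATL, HND), (29, 2550, 24, ATL, SFO), (29, 2830, 9, MIA, HND), (29, 2830, 9, MIA, SFO), (29, 3170, 10, DEN, HND), (29, 3170, 10, DEN, SFO)}
π[fno, hours]: project onto (fno, hours) (7 duplicate(s) eliminated) → {(10, 29), (21, 17), (22, 17), (22, 29), (24, 29), (6, 29), (9, 29)}
Union: {(10, 29), (21, 17), (22, 17), (22, 29), (24, 29), (6, 29), (9, 29)} with {(10, 29), (22, 17), (25, 20), (28, 32), (9, 11)} → {(10, 29), (21, 17), (22, 17), (22, 29), (24, 29), (25, 20), (28, 32), (6, 29), (9, 11), (9, 29)}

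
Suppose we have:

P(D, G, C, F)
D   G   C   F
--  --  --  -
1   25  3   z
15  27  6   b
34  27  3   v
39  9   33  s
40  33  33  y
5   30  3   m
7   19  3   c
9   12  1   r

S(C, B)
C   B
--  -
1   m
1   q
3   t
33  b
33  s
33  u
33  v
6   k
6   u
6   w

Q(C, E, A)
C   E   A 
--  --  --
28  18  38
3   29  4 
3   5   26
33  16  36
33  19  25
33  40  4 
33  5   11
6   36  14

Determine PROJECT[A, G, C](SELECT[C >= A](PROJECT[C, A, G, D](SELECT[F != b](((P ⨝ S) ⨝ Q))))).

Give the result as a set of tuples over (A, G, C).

{(11, 33, 33), (11, 9, 33), (25, 33, 33), (25, 9, 33), (4, 33, 33), (4, 9, 33)}

Natural join on C: {(1, 25, 3, z, t), (15, 27, 6, b, k), (15, 27, 6, b, u), (15, 27, 6, b, w), (34, 27, 3, v, t), (39, 9, 33, s, b), (39, 9, 33, s, s), (39, 9, 33, s, u), (39, 9, 33, s, v), (40, 33, 33, y, b), (40, 33, 33, y, s), (40, 33, 33, y, u), (40, 33, 33, y, v), (5, 30, 3, m, t), (7, 19, 3, c, t), (9, 12, 1, r, m), (9, 12, 1, r, q)}
Natural join on C: {(1, 25, 3, z, t, 29, 4), (1, 25, 3, z, t, 5, 26), (15, 27, 6, b, k, 36, 14), (15, 27, 6, b, u, 36, 14), (15, 27, 6, b, w, 36, 14), (34, 27, 3, v, t, 29, 4), (34, 27, 3, v, t, 5, 26), (39, 9, 33, s, b, 16, 36), (39, 9, 33, s, b, 19, 25), (39, 9, 33, s, b, 40, 4), (39, 9, 33, s, b, 5, 11), (39, 9, 33, s, s, 16, 36), (39, 9, 33, s, s, 19, 25), (39, 9, 33, s, s, 40, 4), (39, 9, 33, s, s, 5, 11), (39, 9, 33, s, u, 16, 36), (39, 9, 33, s, u, 19, 25), (39, 9, 33, s, u, 40, 4), (39, 9, 33, s, u, 5, 11), (39, 9, 33, s, v, 16, 36), (39, 9, 33, s, v, 19, 25), (39, 9, 33, s, v, 40, 4), (39, 9, 33, s, v, 5, 11), (40, 33, 33, y, b, 16, 36), (40, 33, 33, y, b, 19, 25), (40, 33, 33, y, b, 40, 4), (40, 33, 33, y, b, 5, 11), (40, 33, 33, y, s, 16, 36), (40, 33, 33, y, s, 19, 25), (40, 33, 33, y, s, 40, 4), (40, 33, 33, y, s, 5, 11), (40, 33, 33, y, u, 16, 36), (40, 33, 33, y, u, 19, 25), (40, 33, 33, y, u, 40, 4), (40, 33, 33, y, u, 5, 11), (40, 33, 33, y, v, 16, 36), (40, 33, 33, y, v, 19, 25), (40, 33, 33, y, v, 40, 4), (40, 33, 33, y, v, 5, 11), (5, 30, 3, m, t, 29, 4), (5, 30, 3, m, t, 5, 26), (7, 19, 3, c, t, 29, 4), (7, 19, 3, c, t, 5, 26)}
Filtering on F != b leaves {(1, 25, 3, z, t, 29, 4), (1, 25, 3, z, t, 5, 26), (34, 27, 3, v, t, 29, 4), (34, 27, 3, v, t, 5, 26), (39, 9, 33, s, b, 16, 36), (39, 9, 33, s, b, 19, 25), (39, 9, 33, s, b, 40, 4), (39, 9, 33, s, b, 5, 11), (39, 9, 33, s, s, 16, 36), (39, 9, 33, s, s, 19, 25), (39, 9, 33, s, s, 40, 4), (39, 9, 33, s, s, 5, 11), (39, 9, 33, s, u, 16, 36), (39, 9, 33, s, u, 19, 25), (39, 9, 33, s, u, 40, 4), (39, 9, 33, s, u, 5, 11), (39, 9, 33, s, v, 16, 36), (39, 9, 33, s, v, 19, 25), (39, 9, 33, s, v, 40, 4), (39, 9, 33, s, v, 5, 11), (40, 33, 33, y, b, 16, 36), (40, 33, 33, y, b, 19, 25), (40, 33, 33, y, b, 40, 4), (40, 33, 33, y, b, 5, 11), (40, 33, 33, y, s, 16, 36), (40, 33, 33, y, s, 19, 25), (40, 33, 33, y, s, 40, 4), (40, 33, 33, y, s, 5, 11), (40, 33, 33, y, u, 16, 36), (40, 33, 33, y, u, 19, 25), (40, 33, 33, y, u, 40, 4), (40, 33, 33, y, u, 5, 11), (40, 33, 33, y, v, 16, 36), (40, 33, 33, y, v, 19, 25), (40, 33, 33, y, v, 40, 4), (40, 33, 33, y, v, 5, 11), (5, 30, 3, m, t, 29, 4), (5, 30, 3, m, t, 5, 26), (7, 19, 3, c, t, 29, 4), (7, 19, 3, c, t, 5, 26)}.
Keep only column(s) C, A, G, D (24 duplicate(s) eliminated): {(3, 26, 19, 7), (3, 26, 25, 1), (3, 26, 27, 34), (3, 26, 30, 5), (3, 4, 19, 7), (3, 4, 25, 1), (3, 4, 27, 34), (3, 4, 30, 5), (33, 11, 33, 40), (33, 11, 9, 39), (33, 25, 33, 40), (33, 25, 9, 39), (33, 36, 33, 40), (33, 36, 9, 39), (33, 4, 33, 40), (33, 4, 9, 39)}
Filtering on C >= A leaves {(33, 11, 33, 40), (33, 11, 9, 39), (33, 25, 33, 40), (33, 25, 9, 39), (33, 4, 33, 40), (33, 4, 9, 39)}.
Keep only column(s) A, G, C: {(11, 33, 33), (11, 9, 33), (25, 33, 33), (25, 9, 33), (4, 33, 33), (4, 9, 33)}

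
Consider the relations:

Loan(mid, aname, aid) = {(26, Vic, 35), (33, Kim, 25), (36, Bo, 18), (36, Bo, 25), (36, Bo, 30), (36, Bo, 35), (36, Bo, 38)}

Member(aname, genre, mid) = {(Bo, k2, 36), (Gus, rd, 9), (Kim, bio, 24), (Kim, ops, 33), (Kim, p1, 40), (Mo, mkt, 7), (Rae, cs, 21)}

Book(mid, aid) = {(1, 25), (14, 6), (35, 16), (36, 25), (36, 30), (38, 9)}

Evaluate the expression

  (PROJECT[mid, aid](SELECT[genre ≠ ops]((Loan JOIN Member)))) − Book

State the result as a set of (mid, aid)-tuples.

{(36, 18), (36, 35), (36, 38)}

Loan ⋈ Member (natural join on mid, aname): {(33, Kim, 25, ops), (36, Bo, 18, k2), (36, Bo, 25, k2), (36, Bo, 30, k2), (36, Bo, 35, k2), (36, Bo, 38, k2)}
Filtering on genre ≠ ops leaves {(36, Bo, 18, k2), (36, Bo, 25, k2), (36, Bo, 30, k2), (36, Bo, 35, k2), (36, Bo, 38, k2)}.
π[mid, aid]: project onto (mid, aid) → {(36, 18), (36, 25), (36, 30), (36, 35), (36, 38)}
Taking the difference: {(36, 18), (36, 35), (36, 38)}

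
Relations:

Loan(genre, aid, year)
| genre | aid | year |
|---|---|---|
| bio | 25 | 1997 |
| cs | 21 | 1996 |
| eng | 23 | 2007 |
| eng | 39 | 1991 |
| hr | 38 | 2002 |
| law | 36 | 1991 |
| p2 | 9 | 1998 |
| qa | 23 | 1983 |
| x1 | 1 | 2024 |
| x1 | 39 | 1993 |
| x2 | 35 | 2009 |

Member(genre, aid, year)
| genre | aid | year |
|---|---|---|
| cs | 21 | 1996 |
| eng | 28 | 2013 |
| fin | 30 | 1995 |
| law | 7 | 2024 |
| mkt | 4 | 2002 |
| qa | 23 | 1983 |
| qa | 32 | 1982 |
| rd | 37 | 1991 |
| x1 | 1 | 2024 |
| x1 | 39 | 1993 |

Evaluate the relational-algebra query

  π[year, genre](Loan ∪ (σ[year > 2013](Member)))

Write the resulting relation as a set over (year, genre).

σ[year > 2013]: keep tuples satisfying year > 2013 → {(law, 7, 2024), (x1, 1, 2024)}
Union: {(bio, 25, 1997), (cs, 21, 1996), (eng, 23, 2007), (eng, 39, 1991), (hr, 38, 2002), (law, 36, 1991), (p2, 9, 1998), (qa, 23, 1983), (x1, 1, 2024), (x1, 39, 1993), (x2, 35, 2009)} with {(law, 7, 2024), (x1, 1, 2024)} → {(bio, 25, 1997), (cs, 21, 1996), (eng, 23, 2007), (eng, 39, 1991), (hr, 38, 2002), (law, 36, 1991), (law, 7, 2024), (p2, 9, 1998), (qa, 23, 1983), (x1, 1, 2024), (x1, 39, 1993), (x2, 35, 2009)}
π_{year, genre} gives {(1983, qa), (1991, eng), (1991, law), (1993, x1), (1996, cs), (1997, bio), (1998, p2), (2002, hr), (2007, eng), (2009, x2), (2024, law), (2024, x1)}.

{(1983, qa), (1991, eng), (1991, law), (1993, x1), (1996, cs), (1997, bio), (1998, p2), (2002, hr), (2007, eng), (2009, x2), (2024, law), (2024, x1)}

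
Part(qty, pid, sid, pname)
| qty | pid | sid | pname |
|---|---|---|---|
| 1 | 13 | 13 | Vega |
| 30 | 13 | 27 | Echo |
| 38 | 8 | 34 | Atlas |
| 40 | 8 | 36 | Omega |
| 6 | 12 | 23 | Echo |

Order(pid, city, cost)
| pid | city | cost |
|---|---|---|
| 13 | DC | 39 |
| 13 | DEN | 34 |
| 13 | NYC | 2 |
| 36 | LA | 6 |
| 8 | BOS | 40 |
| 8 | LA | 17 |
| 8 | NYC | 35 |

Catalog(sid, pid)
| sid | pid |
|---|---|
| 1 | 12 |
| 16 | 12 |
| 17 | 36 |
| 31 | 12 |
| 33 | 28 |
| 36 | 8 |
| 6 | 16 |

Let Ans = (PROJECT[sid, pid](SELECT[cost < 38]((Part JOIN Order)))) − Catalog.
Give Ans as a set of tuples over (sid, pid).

{(13, 13), (27, 13), (34, 8)}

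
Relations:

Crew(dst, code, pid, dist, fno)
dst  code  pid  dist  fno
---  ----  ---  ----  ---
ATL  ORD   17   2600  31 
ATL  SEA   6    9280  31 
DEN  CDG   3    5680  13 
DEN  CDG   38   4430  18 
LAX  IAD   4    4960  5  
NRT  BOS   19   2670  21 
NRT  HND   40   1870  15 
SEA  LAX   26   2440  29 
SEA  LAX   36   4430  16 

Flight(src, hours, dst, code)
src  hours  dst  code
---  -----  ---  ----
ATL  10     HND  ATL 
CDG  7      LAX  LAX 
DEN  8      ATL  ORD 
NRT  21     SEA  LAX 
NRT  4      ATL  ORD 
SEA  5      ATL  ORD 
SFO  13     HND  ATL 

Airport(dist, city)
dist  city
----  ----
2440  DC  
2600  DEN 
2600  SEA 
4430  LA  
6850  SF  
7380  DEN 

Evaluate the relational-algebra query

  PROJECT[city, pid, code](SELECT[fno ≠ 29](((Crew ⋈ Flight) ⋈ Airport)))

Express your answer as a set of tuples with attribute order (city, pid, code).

Joining Crew and Flight on dst, code yields {(ATL, ORD, 17, 2600, 31, DEN, 8), (ATL, ORD, 17, 2600, 31, NRT, 4), (ATL, ORD, 17, 2600, 31, SEA, 5), (SEA, LAX, 26, 2440, 29, NRT, 21), (SEA, LAX, 36, 4430, 16, NRT, 21)}.
Joining (Crew ⋈ Flight) and Airport on dist yields {(ATL, ORD, 17, 2600, 31, DEN, 8, DEN), (ATL, ORD, 17, 2600, 31, DEN, 8, SEA), (ATL, ORD, 17, 2600, 31, NRT, 4, DEN), (ATL, ORD, 17, 2600, 31, NRT, 4, SEA), (ATL, ORD, 17, 2600, 31, SEA, 5, DEN), (ATL, ORD, 17, 2600, 31, SEA, 5, SEA), (SEA, LAX, 26, 2440, 29, NRT, 21, DC), (SEA, LAX, 36, 4430, 16, NRT, 21, LA)}.
Apply σ_{fno ≠ 29}; surviving tuples: {(ATL, ORD, 17, 2600, 31, DEN, 8, DEN), (ATL, ORD, 17, 2600, 31, DEN, 8, SEA), (ATL, ORD, 17, 2600, 31, NRT, 4, DEN), (ATL, ORD, 17, 2600, 31, NRT, 4, SEA), (ATL, ORD, 17, 2600, 31, SEA, 5, DEN), (ATL, ORD, 17, 2600, 31, SEA, 5, SEA), (SEA, LAX, 36, 4430, 16, NRT, 21, LA)}
π_{city, pid, code} gives {(DEN, 17, ORD), (LA, 36, LAX), (SEA, 17, ORD)} (4 duplicate(s) eliminated).

{(DEN, 17, ORD), (LA, 36, LAX), (SEA, 17, ORD)}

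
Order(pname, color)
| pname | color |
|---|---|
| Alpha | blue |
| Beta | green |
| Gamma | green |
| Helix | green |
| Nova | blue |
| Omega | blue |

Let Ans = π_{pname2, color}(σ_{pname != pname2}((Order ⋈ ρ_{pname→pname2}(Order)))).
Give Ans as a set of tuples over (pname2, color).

ρ[pname→pname2]: schema becomes (pname2, color); tuples unchanged.
Natural join on color: {(Alpha, blue, Alpha), (Alpha, blue, Nova), (Alpha, blue, Omega), (Beta, green, Beta), (Beta, green, Gamma), (Beta, green, Helix), (Gamma, green, Beta), (Gamma, green, Gamma), (Gamma, green, Helix), (Helix, green, Beta), (Helix, green, Gamma), (Helix, green, Helix), (Nova, blue, Alpha), (Nova, blue, Nova), (Nova, blue, Omega), (Omega, blue, Alpha), (Omega, blue, Nova), (Omega, blue, Omega)}
Apply σ_{pname != pname2}; surviving tuples: {(Alpha, blue, Nova), (Alpha, blue, Omega), (Beta, green, Gamma), (Beta, green, Helix), (Gamma, green, Beta), (Gamma, green, Helix), (Helix, green, Beta), (Helix, green, Gamma), (Nova, blue, Alpha), (Nova, blue, Omega), (Omega, blue, Alpha), (Omega, blue, Nova)}
Projecting to pname2, color (6 duplicate(s) eliminated): {(Alpha, blue), (Beta, green), (Gamma, green), (Helix, green), (Nova, blue), (Omega, blue)}

{(Alpha, blue), (Beta, green), (Gamma, green), (Helix, green), (Nova, blue), (Omega, blue)}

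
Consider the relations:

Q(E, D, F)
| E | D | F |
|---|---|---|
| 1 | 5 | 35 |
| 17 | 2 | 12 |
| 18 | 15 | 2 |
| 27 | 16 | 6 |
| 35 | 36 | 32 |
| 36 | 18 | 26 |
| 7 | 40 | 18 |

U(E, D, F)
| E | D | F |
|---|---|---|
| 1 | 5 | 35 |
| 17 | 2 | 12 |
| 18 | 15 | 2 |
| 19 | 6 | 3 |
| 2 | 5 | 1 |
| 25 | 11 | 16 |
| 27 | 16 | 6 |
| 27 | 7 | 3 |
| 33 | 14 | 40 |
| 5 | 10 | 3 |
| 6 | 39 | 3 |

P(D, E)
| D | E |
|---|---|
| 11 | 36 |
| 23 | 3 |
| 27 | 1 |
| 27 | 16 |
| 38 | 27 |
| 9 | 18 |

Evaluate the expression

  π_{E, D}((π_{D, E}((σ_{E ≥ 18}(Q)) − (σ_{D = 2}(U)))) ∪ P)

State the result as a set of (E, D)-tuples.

{(1, 27), (16, 27), (18, 15), (18, 9), (27, 16), (27, 38), (3, 23), (35, 36), (36, 11), (36, 18)}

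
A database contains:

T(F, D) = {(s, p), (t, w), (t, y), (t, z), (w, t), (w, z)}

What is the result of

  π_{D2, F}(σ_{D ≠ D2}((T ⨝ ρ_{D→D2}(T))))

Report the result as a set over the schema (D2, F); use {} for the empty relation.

ρ[D→D2]: schema becomes (F, D2); tuples unchanged.
Joining T and ρ_{D→D2}(T) on F yields {(s, p, p), (t, w, w), (t, w, y), (t, w, z), (t, y, w), (t, y, y), (t, y, z), (t, z, w), (t, z, y), (t, z, z), (w, t, t), (w, t, z), (w, z, t), (w, z, z)}.
σ[D ≠ D2]: keep tuples satisfying D ≠ D2 → {(t, w, y), (t, w, z), (t, y, w), (t, y, z), (t, z, w), (t, z, y), (w, t, z), (w, z, t)}
Projecting to D2, F (3 duplicate(s) eliminated): {(t, w), (w, t), (y, t), (z, t), (z, w)}

{(t, w), (w, t), (y, t), (z, t), (z, w)}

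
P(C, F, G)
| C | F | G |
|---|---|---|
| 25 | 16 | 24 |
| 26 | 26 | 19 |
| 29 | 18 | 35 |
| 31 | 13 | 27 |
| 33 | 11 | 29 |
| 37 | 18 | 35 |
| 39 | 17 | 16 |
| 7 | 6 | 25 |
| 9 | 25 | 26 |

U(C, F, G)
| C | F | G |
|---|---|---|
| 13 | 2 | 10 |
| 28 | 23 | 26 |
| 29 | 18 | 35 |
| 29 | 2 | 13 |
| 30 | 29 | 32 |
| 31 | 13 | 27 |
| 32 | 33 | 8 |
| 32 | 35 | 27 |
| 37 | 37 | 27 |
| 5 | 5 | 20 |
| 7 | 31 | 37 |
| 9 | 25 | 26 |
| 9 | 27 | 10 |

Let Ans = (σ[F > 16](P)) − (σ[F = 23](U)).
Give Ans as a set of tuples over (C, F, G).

{(26, 26, 19), (29, 18, 35), (37, 18, 35), (39, 17, 16), (9, 25, 26)}

Apply σ_{F > 16}; surviving tuples: {(26, 26, 19), (29, 18, 35), (37, 18, 35), (39, 17, 16), (9, 25, 26)}
Apply σ_{F = 23}; surviving tuples: {(28, 23, 26)}
Set difference of the two operands is {(26, 26, 19), (29, 18, 35), (37, 18, 35), (39, 17, 16), (9, 25, 26)}.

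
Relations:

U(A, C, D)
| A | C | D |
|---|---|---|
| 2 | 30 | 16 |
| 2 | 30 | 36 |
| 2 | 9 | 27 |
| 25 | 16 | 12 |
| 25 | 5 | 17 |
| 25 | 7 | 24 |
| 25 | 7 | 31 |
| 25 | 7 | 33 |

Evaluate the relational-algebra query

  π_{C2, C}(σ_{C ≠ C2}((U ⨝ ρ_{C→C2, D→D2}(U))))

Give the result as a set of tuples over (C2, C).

{(16, 5), (16, 7), (30, 9), (5, 16), (5, 7), (7, 16), (7, 5), (9, 30)}

ρ[C→C2, D→D2]: schema becomes (A, C2, D2); tuples unchanged.
Joining U and ρ_{C→C2, D→D2}(U) on A yields {(2, 30, 16, 30, 16), (2, 30, 16, 30, 36), (2, 30, 16, 9, 27), (2, 30, 36, 30, 16), (2, 30, 36, 30, 36), (2, 30, 36, 9, 27), (2, 9, 27, 30, 16), (2, 9, 27, 30, 36), (2, 9, 27, 9, 27), (25, 16, 12, 16, 12), (25, 16, 12, 5, 17), (25, 16, 12, 7, 24), (25, 16, 12, 7, 31), (25, 16, 12, 7, 33), (25, 5, 17, 16, 12), (25, 5, 17, 5, 17), (25, 5, 17, 7, 24), (25, 5, 17, 7, 31), (25, 5, 17, 7, 33), (25, 7, 24, 16, 12), (25, 7, 24, 5, 17), (25, 7, 24, 7, 24), (25, 7, 24, 7, 31), (25, 7, 24, 7, 33), (25, 7, 31, 16, 12), (25, 7, 31, 5, 17), (25, 7, 31, 7, 24), (25, 7, 31, 7, 31), (25, 7, 31, 7, 33), (25, 7, 33, 16, 12), (25, 7, 33, 5, 17), (25, 7, 33, 7, 24), (25, 7, 33, 7, 31), (25, 7, 33, 7, 33)}.
Selection C ≠ C2: {(2, 30, 16, 9, 27), (2, 30, 36, 9, 27), (2, 9, 27, 30, 16), (2, 9, 27, 30, 36), (25, 16, 12, 5, 17), (25, 16, 12, 7, 24), (25, 16, 12, 7, 31), (25, 16, 12, 7, 33), (25, 5, 17, 16, 12), (25, 5, 17, 7, 24), (25, 5, 17, 7, 31), (25, 5, 17, 7, 33), (25, 7, 24, 16, 12), (25, 7, 24, 5, 17), (25, 7, 31, 16, 12), (25, 7, 31, 5, 17), (25, 7, 33, 16, 12), (25, 7, 33, 5, 17)}
π[C2, C]: project onto (C2, C) (10 duplicate(s) eliminated) → {(16, 5), (16, 7), (30, 9), (5, 16), (5, 7), (7, 16), (7, 5), (9, 30)}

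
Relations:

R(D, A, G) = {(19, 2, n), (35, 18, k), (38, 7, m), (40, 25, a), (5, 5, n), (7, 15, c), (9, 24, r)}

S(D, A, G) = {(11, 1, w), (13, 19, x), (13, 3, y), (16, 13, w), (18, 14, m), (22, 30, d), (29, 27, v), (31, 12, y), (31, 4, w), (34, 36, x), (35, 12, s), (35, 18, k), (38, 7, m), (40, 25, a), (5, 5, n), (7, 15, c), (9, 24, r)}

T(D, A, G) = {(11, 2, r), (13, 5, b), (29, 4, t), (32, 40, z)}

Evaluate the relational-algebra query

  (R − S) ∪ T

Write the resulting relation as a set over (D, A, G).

{(11, 2, r), (13, 5, b), (19, 2, n), (29, 4, t), (32, 40, z)}

Taking the difference: {(19, 2, n)}
Taking the union: {(11, 2, r), (13, 5, b), (19, 2, n), (29, 4, t), (32, 40, z)}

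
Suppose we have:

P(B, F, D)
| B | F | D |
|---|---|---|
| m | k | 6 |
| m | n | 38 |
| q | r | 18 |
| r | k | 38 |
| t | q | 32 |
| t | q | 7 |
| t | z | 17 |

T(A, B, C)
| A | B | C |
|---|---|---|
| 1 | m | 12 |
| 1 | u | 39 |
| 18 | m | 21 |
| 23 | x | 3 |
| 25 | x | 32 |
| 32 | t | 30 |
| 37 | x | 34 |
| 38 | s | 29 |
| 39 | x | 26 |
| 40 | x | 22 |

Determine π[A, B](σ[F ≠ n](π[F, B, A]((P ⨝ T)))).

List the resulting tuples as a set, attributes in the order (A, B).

{(1, m), (18, m), (32, t)}

Natural join on B: {(m, k, 6, 1, 12), (m, k, 6, 18, 21), (m, n, 38, 1, 12), (m, n, 38, 18, 21), (t, q, 32, 32, 30), (t, q, 7, 32, 30), (t, z, 17, 32, 30)}
Keep only column(s) F, B, A (1 duplicate(s) eliminated): {(k, m, 1), (k, m, 18), (n, m, 1), (n, m, 18), (q, t, 32), (z, t, 32)}
Filtering on F ≠ n leaves {(k, m, 1), (k, m, 18), (q, t, 32), (z, t, 32)}.
Keep only column(s) A, B (1 duplicate(s) eliminated): {(1, m), (18, m), (32, t)}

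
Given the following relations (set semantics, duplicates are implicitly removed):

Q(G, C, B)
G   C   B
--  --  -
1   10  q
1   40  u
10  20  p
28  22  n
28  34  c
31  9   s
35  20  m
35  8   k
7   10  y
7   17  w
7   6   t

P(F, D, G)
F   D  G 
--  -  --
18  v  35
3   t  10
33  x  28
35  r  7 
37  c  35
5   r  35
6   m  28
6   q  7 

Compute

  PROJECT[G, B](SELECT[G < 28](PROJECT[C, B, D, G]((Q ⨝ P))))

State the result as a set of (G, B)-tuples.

{(10, p), (7, t), (7, w), (7, y)}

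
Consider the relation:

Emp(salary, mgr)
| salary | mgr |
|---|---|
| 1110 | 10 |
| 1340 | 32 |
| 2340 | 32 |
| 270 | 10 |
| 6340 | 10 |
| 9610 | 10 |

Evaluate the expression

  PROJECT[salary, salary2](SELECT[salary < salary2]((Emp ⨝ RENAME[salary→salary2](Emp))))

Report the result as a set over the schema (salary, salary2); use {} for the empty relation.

{(1110, 6340), (1110, 9610), (1340, 2340), (270, 1110), (270, 6340), (270, 9610), (6340, 9610)}

ρ[salary→salary2]: schema becomes (salary2, mgr); tuples unchanged.
Natural join on mgr: {(1110, 10, 1110), (1110, 10, 270), (1110, 10, 6340), (1110, 10, 9610), (1340, 32, 1340), (1340, 32, 2340), (2340, 32, 1340), (2340, 32, 2340), (270, 10, 1110), (270, 10, 270), (270, 10, 6340), (270, 10, 9610), (6340, 10, 1110), (6340, 10, 270), (6340, 10, 6340), (6340, 10, 9610), (9610, 10, 1110), (9610, 10, 270), (9610, 10, 6340), (9610, 10, 9610)}
σ[salary < salary2]: keep tuples satisfying salary < salary2 → {(1110, 10, 6340), (1110, 10, 9610), (1340, 32, 2340), (270, 10, 1110), (270, 10, 6340), (270, 10, 9610), (6340, 10, 9610)}
Projecting to salary, salary2: {(1110, 6340), (1110, 9610), (1340, 2340), (270, 1110), (270, 6340), (270, 9610), (6340, 9610)}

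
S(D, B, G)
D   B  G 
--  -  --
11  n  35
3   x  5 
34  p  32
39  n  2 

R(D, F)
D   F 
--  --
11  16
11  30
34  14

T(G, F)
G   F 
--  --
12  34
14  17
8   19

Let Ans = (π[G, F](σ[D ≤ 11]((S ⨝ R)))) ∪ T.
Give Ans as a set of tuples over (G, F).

Joining S and R on D yields {(11, n, 35, 16), (11, n, 35, 30), (34, p, 32, 14)}.
σ[D ≤ 11]: keep tuples satisfying D ≤ 11 → {(11, n, 35, 16), (11, n, 35, 30)}
π_{G, F} gives {(35, 16), (35, 30)}.
Taking the union: {(12, 34), (14, 17), (35, 16), (35, 30), (8, 19)}

{(12, 34), (14, 17), (35, 16), (35, 30), (8, 19)}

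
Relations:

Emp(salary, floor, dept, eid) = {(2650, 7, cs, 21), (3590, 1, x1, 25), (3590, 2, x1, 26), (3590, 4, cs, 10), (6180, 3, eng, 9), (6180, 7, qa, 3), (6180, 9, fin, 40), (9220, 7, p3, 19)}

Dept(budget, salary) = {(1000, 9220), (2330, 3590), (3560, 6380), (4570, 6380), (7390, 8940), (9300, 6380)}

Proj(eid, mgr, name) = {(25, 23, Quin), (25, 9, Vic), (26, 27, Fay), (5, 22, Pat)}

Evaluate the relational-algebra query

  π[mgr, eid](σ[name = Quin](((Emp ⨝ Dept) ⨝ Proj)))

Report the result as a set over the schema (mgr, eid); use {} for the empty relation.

Emp ⋈ Dept (natural join on salary): {(3590, 1, x1, 25, 2330), (3590, 2, x1, 26, 2330), (3590, 4, cs, 10, 2330), (9220, 7, p3, 19, 1000)}
(Emp ⨝ Dept) ⋈ Proj (natural join on eid): {(3590, 1, x1, 25, 2330, 23, Quin), (3590, 1, x1, 25, 2330, 9, Vic), (3590, 2, x1, 26, 2330, 27, Fay)}
σ[name = Quin]: keep tuples satisfying name = Quin → {(3590, 1, x1, 25, 2330, 23, Quin)}
Projecting to mgr, eid: {(23, 25)}

{(23, 25)}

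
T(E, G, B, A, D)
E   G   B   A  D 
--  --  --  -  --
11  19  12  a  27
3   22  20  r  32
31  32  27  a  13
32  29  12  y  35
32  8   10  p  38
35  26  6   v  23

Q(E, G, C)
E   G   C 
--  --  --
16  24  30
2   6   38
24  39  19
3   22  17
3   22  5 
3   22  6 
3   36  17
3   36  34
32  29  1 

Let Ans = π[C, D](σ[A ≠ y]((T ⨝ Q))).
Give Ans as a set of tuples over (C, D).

Natural join on E, G: {(3, 22, 20, r, 32, 17), (3, 22, 20, r, 32, 5), (3, 22, 20, r, 32, 6), (32, 29, 12, y, 35, 1)}
Filtering on A ≠ y leaves {(3, 22, 20, r, 32, 17), (3, 22, 20, r, 32, 5), (3, 22, 20, r, 32, 6)}.
π[C, D]: project onto (C, D) → {(17, 32), (5, 32), (6, 32)}

{(17, 32), (5, 32), (6, 32)}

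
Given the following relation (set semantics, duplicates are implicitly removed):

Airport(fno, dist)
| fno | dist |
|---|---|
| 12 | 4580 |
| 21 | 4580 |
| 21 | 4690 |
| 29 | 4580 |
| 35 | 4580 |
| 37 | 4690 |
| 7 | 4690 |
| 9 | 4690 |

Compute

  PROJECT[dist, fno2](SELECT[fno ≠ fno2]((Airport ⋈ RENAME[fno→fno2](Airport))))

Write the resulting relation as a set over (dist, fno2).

ρ[fno→fno2]: schema becomes (fno2, dist); tuples unchanged.
Airport ⋈ RENAME[fno→fno2](Airport) (natural join on dist): {(12, 4580, 12), (12, 4580, 21), (12, 4580, 29), (12, 4580, 35), (21, 4580, 12), (21, 4580, 21), (21, 4580, 29), (21, 4580, 35), (21, 4690, 21), (21, 4690, 37), (21, 4690, 7), (21, 4690, 9), (29, 4580, 12), (29, 4580, 21), (29, 4580, 29), (29, 4580, 35), (35, 4580, 12), (35, 4580, 21), (35, 4580, 29), (35, 4580, 35), (37, 4690, 21), (37, 4690, 37), (37, 4690, 7), (37, 4690, 9), (7, 4690, 21), (7, 4690, 37), (7, 4690, 7), (7, 4690, 9), (9, 4690, 21), (9, 4690, 37), (9, 4690, 7), (9, 4690, 9)}
Apply σ_{fno ≠ fno2}; surviving tuples: {(12, 4580, 21), (12, 4580, 29), (12, 4580, 35), (21, 4580, 12), (21, 4580, 29), (21, 4580, 35), (21, 4690, 37), (21, 4690, 7), (21, 4690, 9), (29, 4580, 12), (29, 4580, 21), (29, 4580, 35), (35, 4580, 12), (35, 4580, 21), (35, 4580, 29), (37, 4690, 21), (37, 4690, 7), (37, 4690, 9), (7, 4690, 21), (7, 4690, 37), (7, 4690, 9), (9, 4690, 21), (9, 4690, 37), (9, 4690, 7)}
Projecting to dist, fno2 (16 duplicate(s) eliminated): {(4580, 12), (4580, 21), (4580, 29), (4580, 35), (4690, 21), (4690, 37), (4690, 7), (4690, 9)}

{(4580, 12), (4580, 21), (4580, 29), (4580, 35), (4690, 21), (4690, 37), (4690, 7), (4690, 9)}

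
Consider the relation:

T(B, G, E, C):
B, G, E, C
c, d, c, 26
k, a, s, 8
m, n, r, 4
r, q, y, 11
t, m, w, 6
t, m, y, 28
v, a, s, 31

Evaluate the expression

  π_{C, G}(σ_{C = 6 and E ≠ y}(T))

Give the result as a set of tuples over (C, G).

{(6, m)}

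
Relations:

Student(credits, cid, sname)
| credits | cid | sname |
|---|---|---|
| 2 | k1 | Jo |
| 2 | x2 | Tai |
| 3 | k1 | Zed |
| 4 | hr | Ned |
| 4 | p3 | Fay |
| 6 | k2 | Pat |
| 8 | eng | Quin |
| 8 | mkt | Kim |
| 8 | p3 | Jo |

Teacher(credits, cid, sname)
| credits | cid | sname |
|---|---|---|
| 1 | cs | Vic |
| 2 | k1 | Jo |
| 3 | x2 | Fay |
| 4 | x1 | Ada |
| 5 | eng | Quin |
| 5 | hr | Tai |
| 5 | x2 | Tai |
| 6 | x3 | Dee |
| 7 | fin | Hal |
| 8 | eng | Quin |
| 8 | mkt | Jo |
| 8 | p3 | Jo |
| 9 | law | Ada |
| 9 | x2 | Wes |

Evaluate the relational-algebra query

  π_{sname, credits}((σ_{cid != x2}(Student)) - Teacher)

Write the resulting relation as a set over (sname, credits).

Selection cid != x2: {(2, k1, Jo), (3, k1, Zed), (4, hr, Ned), (4, p3, Fay), (6, k2, Pat), (8, eng, Quin), (8, mkt, Kim), (8, p3, Jo)}
Difference: {(2, k1, Jo), (3, k1, Zed), (4, hr, Ned), (4, p3, Fay), (6, k2, Pat), (8, eng, Quin), (8, mkt, Kim), (8, p3, Jo)} with {(1, cs, Vic), (2, k1, Jo), (3, x2, Fay), (4, x1, Ada), (5, eng, Quin), (5, hr, Tai), (5, x2, Tai), (6, x3, Dee), (7, fin, Hal), (8, eng, Quin), (8, mkt, Jo), (8, p3, Jo), (9, law, Ada), (9, x2, Wes)} → {(3, k1, Zed), (4, hr, Ned), (4, p3, Fay), (6, k2, Pat), (8, mkt, Kim)}
Projecting to sname, credits: {(Fay, 4), (Kim, 8), (Ned, 4), (Pat, 6), (Zed, 3)}

{(Fay, 4), (Kim, 8), (Ned, 4), (Pat, 6), (Zed, 3)}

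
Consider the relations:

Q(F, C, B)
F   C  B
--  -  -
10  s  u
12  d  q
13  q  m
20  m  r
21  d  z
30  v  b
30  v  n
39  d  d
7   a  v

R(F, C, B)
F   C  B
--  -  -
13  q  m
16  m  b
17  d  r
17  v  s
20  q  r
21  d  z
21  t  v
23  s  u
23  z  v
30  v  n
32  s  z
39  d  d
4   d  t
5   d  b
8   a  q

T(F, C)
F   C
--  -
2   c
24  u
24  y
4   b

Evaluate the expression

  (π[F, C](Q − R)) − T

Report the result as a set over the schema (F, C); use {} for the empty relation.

{(10, s), (12, d), (20, m), (30, v), (7, a)}

Set difference of the two operands is {(10, s, u), (12, d, q), (20, m, r), (30, v, b), (7, a, v)}.
π[F, C]: project onto (F, C) → {(10, s), (12, d), (20, m), (30, v), (7, a)}
Set difference of the two operands is {(10, s), (12, d), (20, m), (30, v), (7, a)}.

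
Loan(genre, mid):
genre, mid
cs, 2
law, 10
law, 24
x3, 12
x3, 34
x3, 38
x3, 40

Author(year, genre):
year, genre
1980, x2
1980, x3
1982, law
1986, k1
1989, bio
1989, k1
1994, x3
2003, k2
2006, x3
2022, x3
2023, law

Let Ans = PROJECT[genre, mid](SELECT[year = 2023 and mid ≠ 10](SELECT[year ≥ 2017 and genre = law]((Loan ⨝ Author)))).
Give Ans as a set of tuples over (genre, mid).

{(law, 24)}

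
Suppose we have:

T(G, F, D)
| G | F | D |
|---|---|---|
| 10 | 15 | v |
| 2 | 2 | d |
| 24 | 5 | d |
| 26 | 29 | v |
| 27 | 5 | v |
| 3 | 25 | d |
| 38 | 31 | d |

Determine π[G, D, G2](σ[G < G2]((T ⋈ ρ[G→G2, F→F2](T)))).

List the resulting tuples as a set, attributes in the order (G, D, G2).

{(10, v, 26), (10, v, 27), (2, d, 24), (2, d, 3), (2, d, 38), (24, d, 38), (26, v, 27), (3, d, 24), (3, d, 38)}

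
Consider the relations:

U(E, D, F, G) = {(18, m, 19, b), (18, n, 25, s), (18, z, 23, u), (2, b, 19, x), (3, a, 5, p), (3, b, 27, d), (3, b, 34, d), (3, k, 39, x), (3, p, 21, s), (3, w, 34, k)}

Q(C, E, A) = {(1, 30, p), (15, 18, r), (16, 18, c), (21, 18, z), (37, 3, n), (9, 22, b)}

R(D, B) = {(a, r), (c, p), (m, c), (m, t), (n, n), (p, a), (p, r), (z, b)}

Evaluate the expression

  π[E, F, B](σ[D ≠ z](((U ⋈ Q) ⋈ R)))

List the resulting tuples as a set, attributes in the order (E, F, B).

{(18, 19, c), (18, 19, t), (18, 25, n), (3, 21, a), (3, 21, r), (3, 5, r)}

Natural join on E: {(18, m, 19, b, 15, r), (18, m, 19, b, 16, c), (18, m, 19, b, 21, z), (18, n, 25, s, 15, r), (18, n, 25, s, 16, c), (18, n, 25, s, 21, z), (18, z, 23, u, 15, r), (18, z, 23, u, 16, c), (18, z, 23, u, 21, z), (3, a, 5, p, 37, n), (3, b, 27, d, 37, n), (3, b, 34, d, 37, n), (3, k, 39, x, 37, n), (3, p, 21, s, 37, n), (3, w, 34, k, 37, n)}
Natural join on D: {(18, m, 19, b, 15, r, c), (18, m, 19, b, 15, r, t), (18, m, 19, b, 16, c, c), (18, m, 19, b, 16, c, t), (18, m, 19, b, 21, z, c), (18, m, 19, b, 21, z, t), (18, n, 25, s, 15, r, n), (18, n, 25, s, 16, c, n), (18, n, 25, s, 21, z, n), (18, z, 23, u, 15, r, b), (18, z, 23, u, 16, c, b), (18, z, 23, u, 21, z, b), (3, a, 5, p, 37, n, r), (3, p, 21, s, 37, n, a), (3, p, 21, s, 37, n, r)}
Apply σ_{D ≠ z}; surviving tuples: {(18, m, 19, b, 15, r, c), (18, m, 19, b, 15, r, t), (18, m, 19, b, 16, c, c), (18, m, 19, b, 16, c, t), (18, m, 19, b, 21, z, c), (18, m, 19, b, 21, z, t), (18, n, 25, s, 15, r, n), (18, n, 25, s, 16, c, n), (18, n, 25, s, 21, z, n), (3, a, 5, p, 37, n, r), (3, p, 21, s, 37, n, a), (3, p, 21, s, 37, n, r)}
π[E, F, B]: project onto (E, F, B) (6 duplicate(s) eliminated) → {(18, 19, c), (18, 19, t), (18, 25, n), (3, 21, a), (3, 21, r), (3, 5, r)}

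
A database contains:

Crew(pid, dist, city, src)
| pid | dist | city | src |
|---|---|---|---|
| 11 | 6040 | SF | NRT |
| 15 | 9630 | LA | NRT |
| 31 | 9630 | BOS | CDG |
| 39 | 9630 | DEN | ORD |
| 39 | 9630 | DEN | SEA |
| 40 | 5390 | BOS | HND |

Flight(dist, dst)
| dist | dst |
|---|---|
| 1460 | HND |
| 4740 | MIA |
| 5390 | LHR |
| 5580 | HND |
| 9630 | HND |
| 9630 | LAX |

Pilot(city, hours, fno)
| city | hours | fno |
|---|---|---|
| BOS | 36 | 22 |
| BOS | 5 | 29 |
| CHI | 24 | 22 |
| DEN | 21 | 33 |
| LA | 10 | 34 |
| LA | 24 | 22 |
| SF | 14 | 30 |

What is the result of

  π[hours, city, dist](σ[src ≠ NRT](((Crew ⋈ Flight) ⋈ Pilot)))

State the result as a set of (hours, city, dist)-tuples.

Crew ⋈ Flight (natural join on dist): {(15, 9630, LA, NRT, HND), (15, 9630, LA, NRT, LAX), (31, 9630, BOS, CDG, HND), (31, 9630, BOS, CDG, LAX), (39, 9630, DEN, ORD, HND), (39, 9630, DEN, ORD, LAX), (39, 9630, DEN, SEA, HND), (39, 9630, DEN, SEA, LAX), (40, 5390, BOS, HND, LHR)}
(Crew ⋈ Flight) ⋈ Pilot (natural join on city): {(15, 9630, LA, NRT, HND, 10, 34), (15, 9630, LA, NRT, HND, 24, 22), (15, 9630, LA, NRT, LAX, 10, 34), (15, 9630, LA, NRT, LAX, 24, 22), (31, 9630, BOS, CDG, HND, 36, 22), (31, 9630, BOS, CDG, HND, 5, 29), (31, 9630, BOS, CDG, LAX, 36, 22), (31, 9630, BOS, CDG, LAX, 5, 29), (39, 9630, DEN, ORD, HND, 21, 33), (39, 9630, DEN, ORD, LAX, 21, 33), (39, 9630, DEN, SEA, HND, 21, 33), (39, 9630, DEN, SEA, LAX, 21, 33), (40, 5390, BOS, HND, LHR, 36, 22), (40, 5390, BOS, HND, LHR, 5, 29)}
Filtering on src ≠ NRT leaves {(31, 9630, BOS, CDG, HND, 36, 22), (31, 9630, BOS, CDG, HND, 5, 29), (31, 9630, BOS, CDG, LAX, 36, 22), (31, 9630, BOS, CDG, LAX, 5, 29), (39, 9630, DEN, ORD, HND, 21, 33), (39, 9630, DEN, ORD, LAX, 21, 33), (39, 9630, DEN, SEA, HND, 21, 33), (39, 9630, DEN, SEA, LAX, 21, 33), (40, 5390, BOS, HND, LHR, 36, 22), (40, 5390, BOS, HND, LHR, 5, 29)}.
π[hours, city, dist]: project onto (hours, city, dist) (5 duplicate(s) eliminated) → {(21, DEN, 9630), (36, BOS, 5390), (36, BOS, 9630), (5, BOS, 5390), (5, BOS, 9630)}

{(21, DEN, 9630), (36, BOS, 5390), (36, BOS, 9630), (5, BOS, 5390), (5, BOS, 9630)}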